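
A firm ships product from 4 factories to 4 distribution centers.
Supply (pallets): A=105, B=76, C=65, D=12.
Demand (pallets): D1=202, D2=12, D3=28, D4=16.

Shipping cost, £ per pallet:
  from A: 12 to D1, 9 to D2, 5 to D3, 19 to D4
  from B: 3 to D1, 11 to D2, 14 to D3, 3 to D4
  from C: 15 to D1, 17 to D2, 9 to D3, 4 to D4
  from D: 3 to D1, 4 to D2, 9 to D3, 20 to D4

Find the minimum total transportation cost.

A cheapest plan:
  A to D1: 65 pallets
  A to D2: 12 pallets
  A to D3: 28 pallets
  B to D1: 76 pallets
  C to D1: 49 pallets
  C to D4: 16 pallets
  D to D1: 12 pallets
Total cost = £2091.

2091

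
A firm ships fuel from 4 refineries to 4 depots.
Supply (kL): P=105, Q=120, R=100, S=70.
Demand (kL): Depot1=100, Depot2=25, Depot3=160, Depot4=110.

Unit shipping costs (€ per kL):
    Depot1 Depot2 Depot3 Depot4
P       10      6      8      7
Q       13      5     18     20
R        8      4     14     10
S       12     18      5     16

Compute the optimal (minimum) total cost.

3525

An optimal shipping plan:
  P→Depot3: 90 kL
  P→Depot4: 15 kL
  Q→Depot1: 95 kL
  Q→Depot2: 25 kL
  R→Depot1: 5 kL
  R→Depot4: 95 kL
  S→Depot3: 70 kL
Total cost = €3525.
(Supply check: P ships 105; Q ships 120; R ships 100; S ships 70.)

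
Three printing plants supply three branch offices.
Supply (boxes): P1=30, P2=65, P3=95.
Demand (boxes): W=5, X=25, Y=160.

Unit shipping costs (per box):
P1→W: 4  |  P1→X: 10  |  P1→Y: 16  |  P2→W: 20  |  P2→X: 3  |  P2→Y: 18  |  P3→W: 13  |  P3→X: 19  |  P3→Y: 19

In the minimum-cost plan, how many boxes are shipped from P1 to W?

The minimum-cost plan:
  P1->W: 5 × 4 = 20
  P1->Y: 25 × 16 = 400
  P2->X: 25 × 3 = 75
  P2->Y: 40 × 18 = 720
  P3->Y: 95 × 19 = 1805
Total cost = 3020.
So P1→W carries 5 boxes.

5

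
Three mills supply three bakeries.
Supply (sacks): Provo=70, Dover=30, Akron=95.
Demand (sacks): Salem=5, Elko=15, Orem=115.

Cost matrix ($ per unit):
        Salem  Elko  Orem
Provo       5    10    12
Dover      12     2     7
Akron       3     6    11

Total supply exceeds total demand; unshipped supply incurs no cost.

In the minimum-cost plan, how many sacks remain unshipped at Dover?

An optimal plan:
  Provo->Orem: 10 × $12 = $120
  Dover->Elko: 15 × $2 = $30
  Dover->Orem: 15 × $7 = $105
  Akron->Salem: 5 × $3 = $15
  Akron->Orem: 90 × $11 = $990
Total cost = $1260.
Dover ships 30 of its 30, leaving 0.

0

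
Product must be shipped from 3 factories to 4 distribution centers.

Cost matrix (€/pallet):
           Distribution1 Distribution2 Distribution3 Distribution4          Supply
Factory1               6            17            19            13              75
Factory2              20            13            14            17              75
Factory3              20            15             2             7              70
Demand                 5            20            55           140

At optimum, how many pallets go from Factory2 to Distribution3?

0

Solving gives:
  Factory1->Distribution1: 5 × €6 = €30
  Factory1->Distribution4: 70 × €13 = €910
  Factory2->Distribution2: 20 × €13 = €260
  Factory2->Distribution4: 55 × €17 = €935
  Factory3->Distribution3: 55 × €2 = €110
  Factory3->Distribution4: 15 × €7 = €105
Total cost = €2350.
The route Factory2→Distribution3 is not used.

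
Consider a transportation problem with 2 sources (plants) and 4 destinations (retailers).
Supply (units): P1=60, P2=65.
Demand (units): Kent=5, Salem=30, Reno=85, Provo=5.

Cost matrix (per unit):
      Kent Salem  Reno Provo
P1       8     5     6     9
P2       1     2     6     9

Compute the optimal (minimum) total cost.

620

An optimal shipping plan:
  P1 to Reno: 55 units
  P1 to Provo: 5 units
  P2 to Kent: 5 units
  P2 to Salem: 30 units
  P2 to Reno: 30 units
Total cost = 620.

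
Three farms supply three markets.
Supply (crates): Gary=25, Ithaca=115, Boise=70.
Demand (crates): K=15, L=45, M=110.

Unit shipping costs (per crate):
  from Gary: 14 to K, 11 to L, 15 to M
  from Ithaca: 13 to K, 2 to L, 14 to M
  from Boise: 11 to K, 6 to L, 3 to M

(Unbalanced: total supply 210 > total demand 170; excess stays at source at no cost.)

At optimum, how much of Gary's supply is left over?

25

An optimal plan:
  Ithaca to K: 15 crates
  Ithaca to L: 45 crates
  Ithaca to M: 40 crates
  Boise to M: 70 crates
Total cost = 1055.
Gary ships 0 of its 25, leaving 25.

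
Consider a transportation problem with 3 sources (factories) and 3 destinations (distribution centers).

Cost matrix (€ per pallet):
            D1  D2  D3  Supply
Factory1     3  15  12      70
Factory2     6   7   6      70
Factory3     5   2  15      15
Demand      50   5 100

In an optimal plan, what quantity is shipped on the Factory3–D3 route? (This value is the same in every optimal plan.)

0

The minimum-cost plan:
  Factory1 to D1: 40 × €3 = €120
  Factory1 to D3: 30 × €12 = €360
  Factory2 to D3: 70 × €6 = €420
  Factory3 to D1: 10 × €5 = €50
  Factory3 to D2: 5 × €2 = €10
Total cost = €960.
The route Factory3→D3 is not used.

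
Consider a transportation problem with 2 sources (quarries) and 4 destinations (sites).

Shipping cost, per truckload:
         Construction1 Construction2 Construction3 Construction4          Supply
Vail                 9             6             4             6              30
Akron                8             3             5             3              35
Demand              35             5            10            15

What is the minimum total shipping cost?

400

A cheapest plan:
  Vail->Construction1: 20 × 9 = 180
  Vail->Construction3: 10 × 4 = 40
  Akron->Construction1: 15 × 8 = 120
  Akron->Construction2: 5 × 3 = 15
  Akron->Construction4: 15 × 3 = 45
Total = 180 + 40 + 120 + 15 + 45 = 400.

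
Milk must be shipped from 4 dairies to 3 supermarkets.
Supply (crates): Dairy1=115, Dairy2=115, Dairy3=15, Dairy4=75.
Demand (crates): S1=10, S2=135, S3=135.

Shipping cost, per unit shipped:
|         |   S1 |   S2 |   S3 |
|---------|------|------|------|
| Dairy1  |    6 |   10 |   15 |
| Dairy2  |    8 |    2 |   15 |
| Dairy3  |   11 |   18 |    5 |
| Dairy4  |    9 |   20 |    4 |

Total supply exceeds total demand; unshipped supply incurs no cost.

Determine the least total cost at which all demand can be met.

1540

A cheapest plan:
  Dairy1 to S1: 10 × 6 = 60
  Dairy1 to S2: 20 × 10 = 200
  Dairy1 to S3: 45 × 15 = 675
  Dairy2 to S2: 115 × 2 = 230
  Dairy3 to S3: 15 × 5 = 75
  Dairy4 to S3: 75 × 4 = 300
Total = 60 + 200 + 675 + 230 + 75 + 300 = 1540.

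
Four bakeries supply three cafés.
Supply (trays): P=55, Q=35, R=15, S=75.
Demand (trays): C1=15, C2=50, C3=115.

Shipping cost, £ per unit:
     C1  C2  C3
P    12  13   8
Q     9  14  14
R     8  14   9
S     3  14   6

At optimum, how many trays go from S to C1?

15

Optimal shipments:
  P→C2: 15 × £13 = £195
  P→C3: 40 × £8 = £320
  Q→C2: 35 × £14 = £490
  R→C3: 15 × £9 = £135
  S→C1: 15 × £3 = £45
  S→C3: 60 × £6 = £360
Total cost = £1545.
So S→C1 carries 15 trays.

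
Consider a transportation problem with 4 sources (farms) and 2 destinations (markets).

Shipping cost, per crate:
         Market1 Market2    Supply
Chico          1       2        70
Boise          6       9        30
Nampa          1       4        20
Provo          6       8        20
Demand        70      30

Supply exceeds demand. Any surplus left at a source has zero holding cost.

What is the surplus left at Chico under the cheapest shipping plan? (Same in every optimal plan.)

An optimal plan:
  Chico to Market1: 40 × 1 = 40
  Chico to Market2: 30 × 2 = 60
  Boise to Market1: 10 × 6 = 60
  Nampa to Market1: 20 × 1 = 20
Total cost = 180.
Chico ships 70 of its 70, leaving 0.

0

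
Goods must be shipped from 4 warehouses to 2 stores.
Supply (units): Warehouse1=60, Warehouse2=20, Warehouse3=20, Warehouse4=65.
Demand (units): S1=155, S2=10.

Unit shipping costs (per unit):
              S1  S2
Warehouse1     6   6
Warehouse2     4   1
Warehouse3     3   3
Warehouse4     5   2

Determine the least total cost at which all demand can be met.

One minimum-cost allocation:
  Warehouse1–S1: 60 units
  Warehouse2–S1: 20 units
  Warehouse3–S1: 20 units
  Warehouse4–S1: 55 units
  Warehouse4–S2: 10 units
Total cost = 795.

795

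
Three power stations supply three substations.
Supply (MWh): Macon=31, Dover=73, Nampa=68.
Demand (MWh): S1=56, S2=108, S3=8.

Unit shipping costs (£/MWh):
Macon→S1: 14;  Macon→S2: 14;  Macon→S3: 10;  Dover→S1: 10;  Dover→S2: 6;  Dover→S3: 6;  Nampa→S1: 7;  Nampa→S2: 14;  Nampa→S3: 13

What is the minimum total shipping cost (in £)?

1400

One minimum-cost allocation:
  Macon–S2: 23 × £14 = £322
  Macon–S3: 8 × £10 = £80
  Dover–S2: 73 × £6 = £438
  Nampa–S1: 56 × £7 = £392
  Nampa–S2: 12 × £14 = £168
Total = 322 + 80 + 438 + 392 + 168 = £1400.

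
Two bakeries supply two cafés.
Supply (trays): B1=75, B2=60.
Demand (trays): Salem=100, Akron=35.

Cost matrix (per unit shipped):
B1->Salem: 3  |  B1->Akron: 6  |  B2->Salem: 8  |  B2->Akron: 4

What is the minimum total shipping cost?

565

One minimum-cost allocation:
  B1–Salem: 75 × 3 = 225
  B2–Salem: 25 × 8 = 200
  B2–Akron: 35 × 4 = 140
Total = 225 + 200 + 140 = 565.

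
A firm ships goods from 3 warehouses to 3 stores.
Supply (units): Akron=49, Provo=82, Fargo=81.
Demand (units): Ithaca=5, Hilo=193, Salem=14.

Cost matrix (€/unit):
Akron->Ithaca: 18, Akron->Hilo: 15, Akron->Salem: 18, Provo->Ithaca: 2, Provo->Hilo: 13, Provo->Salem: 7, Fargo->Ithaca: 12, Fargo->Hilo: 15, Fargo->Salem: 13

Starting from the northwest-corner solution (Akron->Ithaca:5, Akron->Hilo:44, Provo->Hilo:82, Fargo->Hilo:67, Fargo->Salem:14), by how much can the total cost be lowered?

126

Current plan cost = 5·18 + 44·15 + 82·13 + 67·15 + 14·13 = €3003.
Optimal plan:
  Akron to Hilo: 49 × €15 = €735
  Provo to Ithaca: 5 × €2 = €10
  Provo to Hilo: 63 × €13 = €819
  Provo to Salem: 14 × €7 = €98
  Fargo to Hilo: 81 × €15 = €1215
Optimal cost = €2877.
Saving = 3003 − 2877 = €126.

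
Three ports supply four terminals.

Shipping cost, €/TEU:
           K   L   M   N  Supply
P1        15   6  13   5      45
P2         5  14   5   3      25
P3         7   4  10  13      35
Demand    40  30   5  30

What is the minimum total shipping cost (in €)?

565

An optimal shipping plan:
  P1–L: 15 × €6 = €90
  P1–N: 30 × €5 = €150
  P2–K: 20 × €5 = €100
  P2–M: 5 × €5 = €25
  P3–K: 20 × €7 = €140
  P3–L: 15 × €4 = €60
Total = 90 + 150 + 100 + 25 + 140 + 60 = €565.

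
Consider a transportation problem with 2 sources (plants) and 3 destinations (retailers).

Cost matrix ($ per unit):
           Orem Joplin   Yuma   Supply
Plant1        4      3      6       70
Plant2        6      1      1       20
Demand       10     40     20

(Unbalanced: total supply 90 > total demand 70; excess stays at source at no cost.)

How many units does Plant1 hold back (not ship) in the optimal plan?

20

An optimal plan:
  Plant1 to Orem: 10 × $4 = $40
  Plant1 to Joplin: 40 × $3 = $120
  Plant2 to Yuma: 20 × $1 = $20
Total cost = $180.
Plant1 ships 50 of its 70, leaving 20.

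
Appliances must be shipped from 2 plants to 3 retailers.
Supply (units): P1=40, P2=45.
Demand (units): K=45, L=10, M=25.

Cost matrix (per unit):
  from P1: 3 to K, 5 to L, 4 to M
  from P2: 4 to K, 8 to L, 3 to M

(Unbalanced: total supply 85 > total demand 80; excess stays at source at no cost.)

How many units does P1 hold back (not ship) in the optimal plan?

0

An optimal plan:
  P1 to K: 30 units
  P1 to L: 10 units
  P2 to K: 15 units
  P2 to M: 25 units
Total cost = 275.
P1 ships 40 of its 40, leaving 0.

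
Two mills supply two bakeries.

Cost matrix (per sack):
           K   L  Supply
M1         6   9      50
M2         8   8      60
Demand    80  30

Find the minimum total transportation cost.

780

One minimum-cost allocation:
  M1→K: 50 × 6 = 300
  M2→K: 30 × 8 = 240
  M2→L: 30 × 8 = 240
Total = 300 + 240 + 240 = 780.
(Supply check: M1 ships 50; M2 ships 60.)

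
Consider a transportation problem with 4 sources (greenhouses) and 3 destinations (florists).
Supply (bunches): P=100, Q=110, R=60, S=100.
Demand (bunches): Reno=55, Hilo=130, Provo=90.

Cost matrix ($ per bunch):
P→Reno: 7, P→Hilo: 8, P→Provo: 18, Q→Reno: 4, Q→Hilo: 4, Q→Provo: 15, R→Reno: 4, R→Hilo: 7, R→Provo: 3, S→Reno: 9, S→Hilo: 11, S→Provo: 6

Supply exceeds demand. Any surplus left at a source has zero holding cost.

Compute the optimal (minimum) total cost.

One minimum-cost allocation:
  P→Reno: 55 × $7 = $385
  P→Hilo: 20 × $8 = $160
  Q→Hilo: 110 × $4 = $440
  R→Provo: 60 × $3 = $180
  S→Provo: 30 × $6 = $180
Total = 385 + 160 + 440 + 180 + 180 = $1345.
(Supply check: P ships 75; Q ships 110; R ships 60; S ships 30.)

1345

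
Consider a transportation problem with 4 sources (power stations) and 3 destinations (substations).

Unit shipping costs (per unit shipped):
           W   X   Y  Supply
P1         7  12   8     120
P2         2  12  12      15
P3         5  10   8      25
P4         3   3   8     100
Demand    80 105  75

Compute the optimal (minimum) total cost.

1395

An optimal shipping plan:
  P1→W: 40 MWh
  P1→X: 5 MWh
  P1→Y: 75 MWh
  P2→W: 15 MWh
  P3→W: 25 MWh
  P4→X: 100 MWh
Total cost = 1395.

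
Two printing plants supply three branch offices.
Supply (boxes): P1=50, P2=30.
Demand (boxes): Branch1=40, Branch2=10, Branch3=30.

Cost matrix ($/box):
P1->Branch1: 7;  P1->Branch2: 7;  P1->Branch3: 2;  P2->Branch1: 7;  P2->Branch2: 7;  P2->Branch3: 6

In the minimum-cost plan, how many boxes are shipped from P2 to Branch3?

Solving gives:
  P1 to Branch1: 10 × $7 = $70
  P1 to Branch2: 10 × $7 = $70
  P1 to Branch3: 30 × $2 = $60
  P2 to Branch1: 30 × $7 = $210
Total cost = $410.
The route P2→Branch3 is not used.

0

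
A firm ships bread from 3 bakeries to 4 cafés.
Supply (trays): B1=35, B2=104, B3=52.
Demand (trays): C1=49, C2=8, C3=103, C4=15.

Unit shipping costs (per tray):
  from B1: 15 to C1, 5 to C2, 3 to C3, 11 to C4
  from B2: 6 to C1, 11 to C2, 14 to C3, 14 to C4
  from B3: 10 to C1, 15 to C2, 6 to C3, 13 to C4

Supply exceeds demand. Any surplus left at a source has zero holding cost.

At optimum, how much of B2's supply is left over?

16

Minimum-cost shipments:
  B1–C3: 35 × 3 = 105
  B2–C1: 49 × 6 = 294
  B2–C2: 8 × 11 = 88
  B2–C3: 16 × 14 = 224
  B2–C4: 15 × 14 = 210
  B3–C3: 52 × 6 = 312
Total cost = 1233.
B2 ships 88 of its 104, leaving 16.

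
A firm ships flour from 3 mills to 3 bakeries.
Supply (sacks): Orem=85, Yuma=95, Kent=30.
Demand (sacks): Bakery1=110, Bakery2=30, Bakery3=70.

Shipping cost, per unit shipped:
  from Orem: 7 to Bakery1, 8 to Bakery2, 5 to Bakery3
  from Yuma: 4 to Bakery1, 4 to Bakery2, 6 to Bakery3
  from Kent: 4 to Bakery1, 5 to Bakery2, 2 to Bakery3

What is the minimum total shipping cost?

Optimal allocation:
  Orem->Bakery1: 15 × 7 = 105
  Orem->Bakery3: 70 × 5 = 350
  Yuma->Bakery1: 65 × 4 = 260
  Yuma->Bakery2: 30 × 4 = 120
  Kent->Bakery1: 30 × 4 = 120
Total = 105 + 350 + 260 + 120 + 120 = 955.
(Supply check: Orem ships 85; Yuma ships 95; Kent ships 30.)

955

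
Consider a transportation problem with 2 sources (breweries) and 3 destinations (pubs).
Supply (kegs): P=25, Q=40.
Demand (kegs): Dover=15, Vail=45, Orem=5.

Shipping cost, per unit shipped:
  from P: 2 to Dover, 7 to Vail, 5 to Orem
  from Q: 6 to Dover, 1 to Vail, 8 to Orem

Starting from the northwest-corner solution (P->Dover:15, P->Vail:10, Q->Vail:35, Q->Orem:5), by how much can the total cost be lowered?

45

Current plan cost = 15·2 + 10·7 + 35·1 + 5·8 = 175.
Optimal plan:
  P->Dover: 15 × 2 = 30
  P->Vail: 5 × 7 = 35
  P->Orem: 5 × 5 = 25
  Q->Vail: 40 × 1 = 40
Optimal cost = 130.
Saving = 175 − 130 = 45.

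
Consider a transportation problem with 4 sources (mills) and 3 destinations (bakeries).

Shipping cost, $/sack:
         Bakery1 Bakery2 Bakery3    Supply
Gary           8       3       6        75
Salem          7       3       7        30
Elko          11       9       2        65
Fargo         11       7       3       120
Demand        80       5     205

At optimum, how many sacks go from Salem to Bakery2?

Optimal shipments:
  Gary to Bakery1: 50 × $8 = $400
  Gary to Bakery2: 5 × $3 = $15
  Gary to Bakery3: 20 × $6 = $120
  Salem to Bakery1: 30 × $7 = $210
  Elko to Bakery3: 65 × $2 = $130
  Fargo to Bakery3: 120 × $3 = $360
Total cost = $1235.
The route Salem→Bakery2 is not used.

0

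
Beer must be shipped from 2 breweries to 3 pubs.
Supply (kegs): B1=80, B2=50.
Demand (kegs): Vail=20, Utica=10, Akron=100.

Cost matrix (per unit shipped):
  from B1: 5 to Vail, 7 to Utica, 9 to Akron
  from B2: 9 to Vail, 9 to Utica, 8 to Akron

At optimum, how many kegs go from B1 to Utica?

10

The minimum-cost plan:
  B1 to Vail: 20 kegs
  B1 to Utica: 10 kegs
  B1 to Akron: 50 kegs
  B2 to Akron: 50 kegs
Total cost = 1020.
So B1→Utica carries 10 kegs.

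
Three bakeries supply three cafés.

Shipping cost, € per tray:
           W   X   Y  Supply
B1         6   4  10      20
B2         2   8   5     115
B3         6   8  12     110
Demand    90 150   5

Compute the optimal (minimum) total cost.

Optimal allocation:
  B1→X: 20 × €4 = €80
  B2→W: 90 × €2 = €180
  B2→X: 20 × €8 = €160
  B2→Y: 5 × €5 = €25
  B3→X: 110 × €8 = €880
Total = 80 + 180 + 160 + 25 + 880 = €1325.

1325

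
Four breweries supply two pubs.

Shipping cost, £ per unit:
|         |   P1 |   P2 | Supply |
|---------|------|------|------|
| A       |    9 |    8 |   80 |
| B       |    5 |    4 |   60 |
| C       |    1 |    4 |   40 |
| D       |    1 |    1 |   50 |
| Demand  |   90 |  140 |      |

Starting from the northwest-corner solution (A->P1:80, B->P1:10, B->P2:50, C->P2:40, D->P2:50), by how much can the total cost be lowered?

Current plan cost = 80·9 + 10·5 + 50·4 + 40·4 + 50·1 = £1180.
Optimal plan:
  A–P2: 80 kegs
  B–P2: 60 kegs
  C–P1: 40 kegs
  D–P1: 50 kegs
Optimal cost = £970.
Saving = 1180 − 970 = £210.

210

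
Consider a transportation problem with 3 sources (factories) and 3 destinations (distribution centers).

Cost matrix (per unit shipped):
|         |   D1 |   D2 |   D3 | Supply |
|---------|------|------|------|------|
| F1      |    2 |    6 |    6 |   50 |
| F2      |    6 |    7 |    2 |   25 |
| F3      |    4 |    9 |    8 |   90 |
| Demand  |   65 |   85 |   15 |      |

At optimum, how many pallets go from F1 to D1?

0

The minimum-cost plan:
  F1 to D2: 50 pallets
  F2 to D2: 10 pallets
  F2 to D3: 15 pallets
  F3 to D1: 65 pallets
  F3 to D2: 25 pallets
Total cost = 885.
The route F1→D1 is not used.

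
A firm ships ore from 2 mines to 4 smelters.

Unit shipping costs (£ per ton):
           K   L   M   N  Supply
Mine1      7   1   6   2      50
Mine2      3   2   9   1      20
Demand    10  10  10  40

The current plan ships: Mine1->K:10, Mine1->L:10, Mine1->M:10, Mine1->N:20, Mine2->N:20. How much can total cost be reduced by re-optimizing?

30

Current plan cost = 10·7 + 10·1 + 10·6 + 20·2 + 20·1 = £200.
Optimal plan:
  Mine1→L: 10 tons
  Mine1→M: 10 tons
  Mine1→N: 30 tons
  Mine2→K: 10 tons
  Mine2→N: 10 tons
Optimal cost = £170.
Saving = 200 − 170 = £30.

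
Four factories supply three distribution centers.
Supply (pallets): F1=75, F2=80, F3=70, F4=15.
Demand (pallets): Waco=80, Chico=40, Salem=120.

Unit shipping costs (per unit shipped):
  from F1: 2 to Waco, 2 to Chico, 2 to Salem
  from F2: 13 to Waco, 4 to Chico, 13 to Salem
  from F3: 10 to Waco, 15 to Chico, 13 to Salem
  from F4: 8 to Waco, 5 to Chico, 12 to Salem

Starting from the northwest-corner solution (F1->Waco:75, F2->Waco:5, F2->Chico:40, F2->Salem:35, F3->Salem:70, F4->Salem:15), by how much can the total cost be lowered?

255

Current plan cost = 75·2 + 5·13 + 40·4 + 35·13 + 70·13 + 15·12 = 1920.
Optimal plan:
  F1->Salem: 75 × 2 = 150
  F2->Chico: 40 × 4 = 160
  F2->Salem: 40 × 13 = 520
  F3->Waco: 65 × 10 = 650
  F3->Salem: 5 × 13 = 65
  F4->Waco: 15 × 8 = 120
Optimal cost = 1665.
Saving = 1920 − 1665 = 255.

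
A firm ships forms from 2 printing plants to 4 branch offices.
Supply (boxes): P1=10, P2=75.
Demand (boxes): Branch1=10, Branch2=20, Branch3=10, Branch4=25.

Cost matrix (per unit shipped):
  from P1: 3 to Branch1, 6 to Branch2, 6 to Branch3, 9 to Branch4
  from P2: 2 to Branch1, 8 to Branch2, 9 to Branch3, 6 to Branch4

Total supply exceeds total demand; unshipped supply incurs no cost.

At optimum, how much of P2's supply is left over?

An optimal plan:
  P1->Branch3: 10 × 6 = 60
  P2->Branch1: 10 × 2 = 20
  P2->Branch2: 20 × 8 = 160
  P2->Branch4: 25 × 6 = 150
Total cost = 390.
P2 ships 55 of its 75, leaving 20.

20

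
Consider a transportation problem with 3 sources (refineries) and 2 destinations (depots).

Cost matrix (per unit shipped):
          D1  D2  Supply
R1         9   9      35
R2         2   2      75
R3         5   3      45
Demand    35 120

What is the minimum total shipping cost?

An optimal shipping plan:
  R1–D2: 35 × 9 = 315
  R2–D1: 35 × 2 = 70
  R2–D2: 40 × 2 = 80
  R3–D2: 45 × 3 = 135
Total = 315 + 70 + 80 + 135 = 600.
(Supply check: R1 ships 35; R2 ships 75; R3 ships 45.)

600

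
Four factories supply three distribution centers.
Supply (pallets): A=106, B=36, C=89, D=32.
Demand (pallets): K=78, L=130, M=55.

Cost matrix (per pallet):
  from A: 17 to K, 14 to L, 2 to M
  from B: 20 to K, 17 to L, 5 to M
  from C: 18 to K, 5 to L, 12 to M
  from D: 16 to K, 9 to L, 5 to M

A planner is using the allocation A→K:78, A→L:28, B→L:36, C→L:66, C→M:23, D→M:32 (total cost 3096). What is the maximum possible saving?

Current plan cost = 78·17 + 28·14 + 36·17 + 66·5 + 23·12 + 32·5 = 3096.
Optimal plan:
  A–K: 42 pallets
  A–L: 9 pallets
  A–M: 55 pallets
  B–K: 36 pallets
  C–L: 89 pallets
  D–L: 32 pallets
Optimal cost = 2403.
Saving = 3096 − 2403 = 693.

693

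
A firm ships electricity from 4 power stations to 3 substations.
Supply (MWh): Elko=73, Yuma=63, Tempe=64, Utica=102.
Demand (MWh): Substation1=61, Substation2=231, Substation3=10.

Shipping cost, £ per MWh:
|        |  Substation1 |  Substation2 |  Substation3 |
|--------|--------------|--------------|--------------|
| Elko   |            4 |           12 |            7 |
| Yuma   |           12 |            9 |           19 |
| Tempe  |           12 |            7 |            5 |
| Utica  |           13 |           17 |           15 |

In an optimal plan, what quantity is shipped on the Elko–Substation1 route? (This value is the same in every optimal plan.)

61

The minimum-cost plan:
  Elko to Substation1: 61 × £4 = £244
  Elko to Substation2: 2 × £12 = £24
  Elko to Substation3: 10 × £7 = £70
  Yuma to Substation2: 63 × £9 = £567
  Tempe to Substation2: 64 × £7 = £448
  Utica to Substation2: 102 × £17 = £1734
Total cost = £3087.
So Elko→Substation1 carries 61 MWh.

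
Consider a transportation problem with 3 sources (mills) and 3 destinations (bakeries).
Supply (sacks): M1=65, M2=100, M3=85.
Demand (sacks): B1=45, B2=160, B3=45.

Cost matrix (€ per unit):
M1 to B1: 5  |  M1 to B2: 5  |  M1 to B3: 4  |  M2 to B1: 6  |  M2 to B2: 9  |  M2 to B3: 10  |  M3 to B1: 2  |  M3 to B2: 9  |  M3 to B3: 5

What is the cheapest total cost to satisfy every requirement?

One minimum-cost allocation:
  M1–B2: 60 sacks
  M1–B3: 5 sacks
  M2–B2: 100 sacks
  M3–B1: 45 sacks
  M3–B3: 40 sacks
Total cost = €1510.

1510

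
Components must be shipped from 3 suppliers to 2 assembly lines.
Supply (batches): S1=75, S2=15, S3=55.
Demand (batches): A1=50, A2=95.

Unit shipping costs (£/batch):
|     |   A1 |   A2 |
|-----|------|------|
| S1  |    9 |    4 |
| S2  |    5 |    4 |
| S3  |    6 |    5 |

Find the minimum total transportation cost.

685

An optimal shipping plan:
  S1->A2: 75 × £4 = £300
  S2->A1: 15 × £5 = £75
  S3->A1: 35 × £6 = £210
  S3->A2: 20 × £5 = £100
Total = 300 + 75 + 210 + 100 = £685.
(Supply check: S1 ships 75; S2 ships 15; S3 ships 55.)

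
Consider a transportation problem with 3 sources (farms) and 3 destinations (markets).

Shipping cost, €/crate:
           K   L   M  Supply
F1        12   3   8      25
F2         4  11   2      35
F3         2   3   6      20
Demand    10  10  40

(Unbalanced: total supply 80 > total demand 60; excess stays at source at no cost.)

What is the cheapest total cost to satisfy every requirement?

One minimum-cost allocation:
  F1→L: 10 × €3 = €30
  F2→M: 35 × €2 = €70
  F3→K: 10 × €2 = €20
  F3→M: 5 × €6 = €30
Total = 30 + 70 + 20 + 30 = €150.
(Supply check: F1 ships 10; F2 ships 35; F3 ships 15.)

150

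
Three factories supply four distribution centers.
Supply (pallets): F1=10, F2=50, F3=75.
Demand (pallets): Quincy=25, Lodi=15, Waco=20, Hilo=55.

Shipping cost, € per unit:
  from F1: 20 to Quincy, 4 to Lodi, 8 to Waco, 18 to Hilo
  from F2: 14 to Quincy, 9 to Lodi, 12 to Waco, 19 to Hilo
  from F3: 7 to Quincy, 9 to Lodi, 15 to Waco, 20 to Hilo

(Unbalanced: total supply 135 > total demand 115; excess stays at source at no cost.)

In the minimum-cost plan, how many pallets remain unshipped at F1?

0

Minimum-cost shipments:
  F1–Lodi: 10 × €4 = €40
  F2–Waco: 20 × €12 = €240
  F2–Hilo: 30 × €19 = €570
  F3–Quincy: 25 × €7 = €175
  F3–Lodi: 5 × €9 = €45
  F3–Hilo: 25 × €20 = €500
Total cost = €1570.
F1 ships 10 of its 10, leaving 0.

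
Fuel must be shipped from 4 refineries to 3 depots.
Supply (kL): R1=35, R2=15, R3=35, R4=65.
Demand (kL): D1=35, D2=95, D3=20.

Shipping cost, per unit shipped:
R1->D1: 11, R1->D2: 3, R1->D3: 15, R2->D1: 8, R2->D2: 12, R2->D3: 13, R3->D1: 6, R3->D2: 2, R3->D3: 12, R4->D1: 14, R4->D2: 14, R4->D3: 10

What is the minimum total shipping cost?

1125

An optimal shipping plan:
  R1→D2: 35 × 3 = 105
  R2→D1: 15 × 8 = 120
  R3→D2: 35 × 2 = 70
  R4→D1: 20 × 14 = 280
  R4→D2: 25 × 14 = 350
  R4→D3: 20 × 10 = 200
Total = 105 + 120 + 70 + 280 + 350 + 200 = 1125.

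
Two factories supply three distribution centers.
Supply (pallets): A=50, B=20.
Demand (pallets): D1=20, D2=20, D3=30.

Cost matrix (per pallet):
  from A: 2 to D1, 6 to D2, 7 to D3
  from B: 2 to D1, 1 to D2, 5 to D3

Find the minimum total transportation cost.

270

A cheapest plan:
  A->D1: 20 × 2 = 40
  A->D3: 30 × 7 = 210
  B->D2: 20 × 1 = 20
Total = 40 + 210 + 20 = 270.
(Supply check: A ships 50; B ships 20.)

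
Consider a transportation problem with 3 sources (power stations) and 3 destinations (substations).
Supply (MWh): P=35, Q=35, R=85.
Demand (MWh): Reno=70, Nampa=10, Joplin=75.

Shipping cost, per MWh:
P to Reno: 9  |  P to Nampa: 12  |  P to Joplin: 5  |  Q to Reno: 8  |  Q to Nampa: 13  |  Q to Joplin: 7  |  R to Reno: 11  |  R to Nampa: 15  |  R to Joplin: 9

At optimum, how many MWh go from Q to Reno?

35

Solving gives:
  P→Joplin: 35 MWh
  Q→Reno: 35 MWh
  R→Reno: 35 MWh
  R→Nampa: 10 MWh
  R→Joplin: 40 MWh
Total cost = 1350.
So Q→Reno carries 35 MWh.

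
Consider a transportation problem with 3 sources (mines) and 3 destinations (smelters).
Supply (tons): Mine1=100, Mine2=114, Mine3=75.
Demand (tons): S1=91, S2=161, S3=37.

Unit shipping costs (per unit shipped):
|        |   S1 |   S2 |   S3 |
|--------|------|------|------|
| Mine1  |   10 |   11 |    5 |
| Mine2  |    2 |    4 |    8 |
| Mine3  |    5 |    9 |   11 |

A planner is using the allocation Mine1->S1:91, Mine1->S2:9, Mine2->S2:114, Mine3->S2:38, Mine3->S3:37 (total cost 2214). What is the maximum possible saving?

537

Current plan cost = 91·10 + 9·11 + 114·4 + 38·9 + 37·11 = 2214.
Optimal plan:
  Mine1–S2: 63 × 11 = 693
  Mine1–S3: 37 × 5 = 185
  Mine2–S1: 16 × 2 = 32
  Mine2–S2: 98 × 4 = 392
  Mine3–S1: 75 × 5 = 375
Optimal cost = 1677.
Saving = 2214 − 1677 = 537.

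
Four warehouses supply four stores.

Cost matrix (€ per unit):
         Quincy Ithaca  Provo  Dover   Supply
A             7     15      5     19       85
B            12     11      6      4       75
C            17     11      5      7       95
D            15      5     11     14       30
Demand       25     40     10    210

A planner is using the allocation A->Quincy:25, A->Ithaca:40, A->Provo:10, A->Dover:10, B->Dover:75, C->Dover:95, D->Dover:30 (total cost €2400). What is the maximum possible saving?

Current plan cost = 25·7 + 40·15 + 10·5 + 10·19 + 75·4 + 95·7 + 30·14 = €2400.
Optimal plan:
  A->Quincy: 25 units
  A->Ithaca: 10 units
  A->Provo: 10 units
  A->Dover: 40 units
  B->Dover: 75 units
  C->Dover: 95 units
  D->Ithaca: 30 units
Optimal cost = €2250.
Saving = 2400 − 2250 = €150.

150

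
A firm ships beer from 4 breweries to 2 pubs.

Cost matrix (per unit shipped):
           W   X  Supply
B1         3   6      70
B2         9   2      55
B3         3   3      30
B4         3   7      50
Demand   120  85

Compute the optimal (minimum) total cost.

560

Optimal allocation:
  B1–W: 70 kegs
  B2–X: 55 kegs
  B3–X: 30 kegs
  B4–W: 50 kegs
Total cost = 560.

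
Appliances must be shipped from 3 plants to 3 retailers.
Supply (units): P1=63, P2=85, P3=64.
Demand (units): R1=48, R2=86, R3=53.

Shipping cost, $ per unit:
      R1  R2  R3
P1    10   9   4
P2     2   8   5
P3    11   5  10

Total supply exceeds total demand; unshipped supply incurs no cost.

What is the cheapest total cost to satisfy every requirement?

Optimal allocation:
  P1→R3: 53 × $4 = $212
  P2→R1: 48 × $2 = $96
  P2→R2: 22 × $8 = $176
  P3→R2: 64 × $5 = $320
Total = 212 + 96 + 176 + 320 = $804.

804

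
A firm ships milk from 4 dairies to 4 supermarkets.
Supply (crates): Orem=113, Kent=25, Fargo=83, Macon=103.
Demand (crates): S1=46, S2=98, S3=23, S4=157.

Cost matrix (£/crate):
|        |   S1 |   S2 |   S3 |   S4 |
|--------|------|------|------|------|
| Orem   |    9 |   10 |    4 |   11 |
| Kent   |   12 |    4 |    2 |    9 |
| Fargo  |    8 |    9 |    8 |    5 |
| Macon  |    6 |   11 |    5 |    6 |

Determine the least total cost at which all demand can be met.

Optimal allocation:
  Orem to S1: 17 crates
  Orem to S2: 73 crates
  Orem to S3: 23 crates
  Kent to S2: 25 crates
  Fargo to S4: 83 crates
  Macon to S1: 29 crates
  Macon to S4: 74 crates
Total cost = £2108.
(Supply check: Orem ships 113; Kent ships 25; Fargo ships 83; Macon ships 103.)

2108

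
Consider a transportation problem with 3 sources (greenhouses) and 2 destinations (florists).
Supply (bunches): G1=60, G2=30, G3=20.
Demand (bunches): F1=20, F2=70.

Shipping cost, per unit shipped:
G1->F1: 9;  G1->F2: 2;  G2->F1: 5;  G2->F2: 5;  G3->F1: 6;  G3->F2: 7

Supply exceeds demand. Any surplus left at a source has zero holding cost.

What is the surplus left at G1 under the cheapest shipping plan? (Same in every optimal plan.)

An optimal plan:
  G1→F2: 60 × 2 = 120
  G2→F1: 20 × 5 = 100
  G2→F2: 10 × 5 = 50
Total cost = 270.
G1 ships 60 of its 60, leaving 0.

0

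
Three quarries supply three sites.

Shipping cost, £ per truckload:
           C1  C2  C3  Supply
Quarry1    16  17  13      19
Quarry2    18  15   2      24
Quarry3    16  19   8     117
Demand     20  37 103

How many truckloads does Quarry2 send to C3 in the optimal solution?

Optimal shipments:
  Quarry1 to C2: 19 truckloads
  Quarry2 to C3: 24 truckloads
  Quarry3 to C1: 20 truckloads
  Quarry3 to C2: 18 truckloads
  Quarry3 to C3: 79 truckloads
Total cost = £1665.
So Quarry2→C3 carries 24 truckloads.

24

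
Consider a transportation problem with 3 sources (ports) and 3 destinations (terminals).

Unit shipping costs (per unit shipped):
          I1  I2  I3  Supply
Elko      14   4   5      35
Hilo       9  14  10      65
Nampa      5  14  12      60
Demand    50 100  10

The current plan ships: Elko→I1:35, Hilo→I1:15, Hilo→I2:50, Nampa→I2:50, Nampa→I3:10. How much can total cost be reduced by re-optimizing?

Current plan cost = 35·14 + 15·9 + 50·14 + 50·14 + 10·12 = 2145.
Optimal plan:
  Elko–I2: 35 × 4 = 140
  Hilo–I2: 55 × 14 = 770
  Hilo–I3: 10 × 10 = 100
  Nampa–I1: 50 × 5 = 250
  Nampa–I2: 10 × 14 = 140
Optimal cost = 1400.
Saving = 2145 − 1400 = 745.

745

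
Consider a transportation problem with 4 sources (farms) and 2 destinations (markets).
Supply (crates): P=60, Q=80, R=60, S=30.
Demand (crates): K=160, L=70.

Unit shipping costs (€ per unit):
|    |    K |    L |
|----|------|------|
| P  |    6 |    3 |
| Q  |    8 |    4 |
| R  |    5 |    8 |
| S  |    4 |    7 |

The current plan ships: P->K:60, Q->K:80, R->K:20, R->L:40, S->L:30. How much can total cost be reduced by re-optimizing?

490

Current plan cost = 60·6 + 80·8 + 20·5 + 40·8 + 30·7 = €1630.
Optimal plan:
  P->K: 60 × €6 = €360
  Q->K: 10 × €8 = €80
  Q->L: 70 × €4 = €280
  R->K: 60 × €5 = €300
  S->K: 30 × €4 = €120
Optimal cost = €1140.
Saving = 1630 − 1140 = €490.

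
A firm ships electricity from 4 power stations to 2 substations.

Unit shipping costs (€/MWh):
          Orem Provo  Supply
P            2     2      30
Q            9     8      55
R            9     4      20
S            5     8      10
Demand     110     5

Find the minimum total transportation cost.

760

An optimal shipping plan:
  P→Orem: 30 × €2 = €60
  Q→Orem: 55 × €9 = €495
  R→Orem: 15 × €9 = €135
  R→Provo: 5 × €4 = €20
  S→Orem: 10 × €5 = €50
Total = 60 + 495 + 135 + 20 + 50 = €760.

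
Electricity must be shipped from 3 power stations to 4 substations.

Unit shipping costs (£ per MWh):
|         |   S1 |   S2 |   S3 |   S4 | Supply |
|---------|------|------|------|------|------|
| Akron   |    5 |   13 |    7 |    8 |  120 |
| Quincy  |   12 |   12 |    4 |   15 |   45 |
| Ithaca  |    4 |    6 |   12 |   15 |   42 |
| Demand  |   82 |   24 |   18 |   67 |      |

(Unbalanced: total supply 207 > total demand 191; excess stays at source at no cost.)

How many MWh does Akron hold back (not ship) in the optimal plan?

Minimum-cost shipments:
  Akron–S1: 53 × £5 = £265
  Akron–S4: 67 × £8 = £536
  Quincy–S2: 11 × £12 = £132
  Quincy–S3: 18 × £4 = £72
  Ithaca–S1: 29 × £4 = £116
  Ithaca–S2: 13 × £6 = £78
Total cost = £1199.
Akron ships 120 of its 120, leaving 0.

0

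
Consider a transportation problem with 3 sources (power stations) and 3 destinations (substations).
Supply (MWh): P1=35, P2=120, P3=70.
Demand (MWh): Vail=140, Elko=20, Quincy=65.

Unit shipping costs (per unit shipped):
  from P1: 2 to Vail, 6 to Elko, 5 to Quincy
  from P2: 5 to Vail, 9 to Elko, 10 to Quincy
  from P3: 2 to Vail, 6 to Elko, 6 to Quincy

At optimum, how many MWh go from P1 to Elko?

0

The minimum-cost plan:
  P1–Quincy: 35 × 5 = 175
  P2–Vail: 120 × 5 = 600
  P3–Vail: 20 × 2 = 40
  P3–Elko: 20 × 6 = 120
  P3–Quincy: 30 × 6 = 180
Total cost = 1115.
The route P1→Elko is not used.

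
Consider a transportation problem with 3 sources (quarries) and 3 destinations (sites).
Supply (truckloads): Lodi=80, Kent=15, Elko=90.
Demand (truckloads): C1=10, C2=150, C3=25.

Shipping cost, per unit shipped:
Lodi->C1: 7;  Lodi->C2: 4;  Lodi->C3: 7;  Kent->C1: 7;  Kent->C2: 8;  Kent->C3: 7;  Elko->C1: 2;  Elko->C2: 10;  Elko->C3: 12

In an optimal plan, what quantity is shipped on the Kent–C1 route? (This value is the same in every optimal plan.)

Solving gives:
  Lodi to C2: 80 truckloads
  Kent to C3: 15 truckloads
  Elko to C1: 10 truckloads
  Elko to C2: 70 truckloads
  Elko to C3: 10 truckloads
Total cost = 1265.
The route Kent→C1 is not used.

0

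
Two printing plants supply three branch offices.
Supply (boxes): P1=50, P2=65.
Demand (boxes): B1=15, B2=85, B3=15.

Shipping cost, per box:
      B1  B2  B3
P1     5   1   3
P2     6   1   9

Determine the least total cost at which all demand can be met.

An optimal shipping plan:
  P1->B1: 15 × 5 = 75
  P1->B2: 20 × 1 = 20
  P1->B3: 15 × 3 = 45
  P2->B2: 65 × 1 = 65
Total = 75 + 20 + 45 + 65 = 205.

205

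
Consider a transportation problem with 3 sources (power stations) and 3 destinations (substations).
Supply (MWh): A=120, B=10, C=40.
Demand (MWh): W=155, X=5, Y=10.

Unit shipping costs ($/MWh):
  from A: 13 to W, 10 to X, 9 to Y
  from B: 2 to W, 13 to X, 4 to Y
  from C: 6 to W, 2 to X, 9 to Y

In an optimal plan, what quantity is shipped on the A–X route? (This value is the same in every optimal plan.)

Solving gives:
  A to W: 110 MWh
  A to Y: 10 MWh
  B to W: 10 MWh
  C to W: 35 MWh
  C to X: 5 MWh
Total cost = $1760.
The route A→X is not used.

0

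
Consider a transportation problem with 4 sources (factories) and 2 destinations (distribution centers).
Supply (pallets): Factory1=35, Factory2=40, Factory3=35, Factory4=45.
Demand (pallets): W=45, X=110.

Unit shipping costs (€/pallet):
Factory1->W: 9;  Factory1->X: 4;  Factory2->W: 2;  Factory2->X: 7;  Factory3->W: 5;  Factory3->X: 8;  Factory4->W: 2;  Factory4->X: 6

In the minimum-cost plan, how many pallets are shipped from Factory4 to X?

Optimal shipments:
  Factory1→X: 35 × €4 = €140
  Factory2→W: 40 × €2 = €80
  Factory3→X: 35 × €8 = €280
  Factory4→W: 5 × €2 = €10
  Factory4→X: 40 × €6 = €240
Total cost = €750.
So Factory4→X carries 40 pallets.

40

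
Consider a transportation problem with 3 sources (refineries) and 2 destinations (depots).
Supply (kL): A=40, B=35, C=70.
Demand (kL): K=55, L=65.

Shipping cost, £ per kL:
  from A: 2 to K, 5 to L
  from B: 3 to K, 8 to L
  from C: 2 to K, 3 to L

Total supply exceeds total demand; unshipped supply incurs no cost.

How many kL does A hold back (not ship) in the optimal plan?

An optimal plan:
  A to K: 40 × £2 = £80
  B to K: 10 × £3 = £30
  C to K: 5 × £2 = £10
  C to L: 65 × £3 = £195
Total cost = £315.
A ships 40 of its 40, leaving 0.

0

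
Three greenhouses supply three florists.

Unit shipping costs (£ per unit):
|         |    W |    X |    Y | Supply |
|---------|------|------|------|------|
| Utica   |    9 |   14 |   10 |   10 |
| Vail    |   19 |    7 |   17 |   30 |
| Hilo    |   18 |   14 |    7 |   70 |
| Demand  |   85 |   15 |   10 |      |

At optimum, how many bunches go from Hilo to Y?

10

Solving gives:
  Utica to W: 10 bunches
  Vail to W: 15 bunches
  Vail to X: 15 bunches
  Hilo to W: 60 bunches
  Hilo to Y: 10 bunches
Total cost = £1630.
So Hilo→Y carries 10 bunches.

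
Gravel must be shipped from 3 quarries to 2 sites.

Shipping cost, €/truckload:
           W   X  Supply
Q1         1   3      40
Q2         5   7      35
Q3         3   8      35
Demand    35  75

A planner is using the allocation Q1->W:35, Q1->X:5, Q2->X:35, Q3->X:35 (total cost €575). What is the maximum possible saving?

105

Current plan cost = 35·1 + 5·3 + 35·7 + 35·8 = €575.
Optimal plan:
  Q1→X: 40 × €3 = €120
  Q2→X: 35 × €7 = €245
  Q3→W: 35 × €3 = €105
Optimal cost = €470.
Saving = 575 − 470 = €105.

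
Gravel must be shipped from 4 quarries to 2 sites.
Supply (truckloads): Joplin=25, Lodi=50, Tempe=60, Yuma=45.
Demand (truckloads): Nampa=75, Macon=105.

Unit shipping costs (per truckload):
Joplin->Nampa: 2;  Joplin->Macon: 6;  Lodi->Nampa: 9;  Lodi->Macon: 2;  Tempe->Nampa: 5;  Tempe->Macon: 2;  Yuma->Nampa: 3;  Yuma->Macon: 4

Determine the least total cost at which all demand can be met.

One minimum-cost allocation:
  Joplin→Nampa: 25 × 2 = 50
  Lodi→Macon: 50 × 2 = 100
  Tempe→Nampa: 5 × 5 = 25
  Tempe→Macon: 55 × 2 = 110
  Yuma→Nampa: 45 × 3 = 135
Total = 50 + 100 + 25 + 110 + 135 = 420.

420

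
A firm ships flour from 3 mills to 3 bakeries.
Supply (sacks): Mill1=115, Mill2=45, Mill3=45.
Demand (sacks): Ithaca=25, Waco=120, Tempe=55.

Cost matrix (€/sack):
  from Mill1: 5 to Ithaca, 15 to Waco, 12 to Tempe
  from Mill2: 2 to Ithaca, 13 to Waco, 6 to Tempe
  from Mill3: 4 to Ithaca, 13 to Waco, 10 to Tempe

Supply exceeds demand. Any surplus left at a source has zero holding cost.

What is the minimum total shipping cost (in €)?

2225

Optimal allocation:
  Mill1→Ithaca: 25 × €5 = €125
  Mill1→Waco: 85 × €15 = €1275
  Mill2→Tempe: 45 × €6 = €270
  Mill3→Waco: 35 × €13 = €455
  Mill3→Tempe: 10 × €10 = €100
Total = 125 + 1275 + 270 + 455 + 100 = €2225.
(Supply check: Mill1 ships 110; Mill2 ships 45; Mill3 ships 45.)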